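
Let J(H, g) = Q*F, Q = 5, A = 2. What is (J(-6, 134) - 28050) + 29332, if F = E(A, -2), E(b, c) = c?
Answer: 1272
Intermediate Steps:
F = -2
J(H, g) = -10 (J(H, g) = 5*(-2) = -10)
(J(-6, 134) - 28050) + 29332 = (-10 - 28050) + 29332 = -28060 + 29332 = 1272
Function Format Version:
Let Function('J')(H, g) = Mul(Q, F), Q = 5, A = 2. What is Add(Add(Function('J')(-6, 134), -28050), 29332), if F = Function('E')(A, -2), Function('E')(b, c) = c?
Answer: 1272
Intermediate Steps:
F = -2
Function('J')(H, g) = -10 (Function('J')(H, g) = Mul(5, -2) = -10)
Add(Add(Function('J')(-6, 134), -28050), 29332) = Add(Add(-10, -28050), 29332) = Add(-28060, 29332) = 1272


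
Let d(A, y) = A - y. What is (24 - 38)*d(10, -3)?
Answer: -182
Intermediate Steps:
(24 - 38)*d(10, -3) = (24 - 38)*(10 - 1*(-3)) = -14*(10 + 3) = -14*13 = -182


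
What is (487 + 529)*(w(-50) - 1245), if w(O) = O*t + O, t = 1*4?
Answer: -1518920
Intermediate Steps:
t = 4
w(O) = 5*O (w(O) = O*4 + O = 4*O + O = 5*O)
(487 + 529)*(w(-50) - 1245) = (487 + 529)*(5*(-50) - 1245) = 1016*(-250 - 1245) = 1016*(-1495) = -1518920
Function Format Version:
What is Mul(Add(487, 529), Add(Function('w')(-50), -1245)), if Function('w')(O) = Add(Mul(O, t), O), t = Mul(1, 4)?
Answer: -1518920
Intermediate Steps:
t = 4
Function('w')(O) = Mul(5, O) (Function('w')(O) = Add(Mul(O, 4), O) = Add(Mul(4, O), O) = Mul(5, O))
Mul(Add(487, 529), Add(Function('w')(-50), -1245)) = Mul(Add(487, 529), Add(Mul(5, -50), -1245)) = Mul(1016, Add(-250, -1245)) = Mul(1016, -1495) = -1518920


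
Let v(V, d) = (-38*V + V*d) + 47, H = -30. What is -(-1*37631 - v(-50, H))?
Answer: 41078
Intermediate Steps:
v(V, d) = 47 - 38*V + V*d
-(-1*37631 - v(-50, H)) = -(-1*37631 - (47 - 38*(-50) - 50*(-30))) = -(-37631 - (47 + 1900 + 1500)) = -(-37631 - 1*3447) = -(-37631 - 3447) = -1*(-41078) = 41078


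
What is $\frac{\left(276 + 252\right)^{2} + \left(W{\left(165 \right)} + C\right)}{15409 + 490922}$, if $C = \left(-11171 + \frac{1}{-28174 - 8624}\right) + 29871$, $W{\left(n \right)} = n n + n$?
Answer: $\frac{11954713451}{18631968138} \approx 0.64162$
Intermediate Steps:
$W{\left(n \right)} = n + n^{2}$ ($W{\left(n \right)} = n^{2} + n = n + n^{2}$)
$C = \frac{688122599}{36798}$ ($C = \left(-11171 + \frac{1}{-36798}\right) + 29871 = \left(-11171 - \frac{1}{36798}\right) + 29871 = - \frac{411070459}{36798} + 29871 = \frac{688122599}{36798} \approx 18700.0$)
$\frac{\left(276 + 252\right)^{2} + \left(W{\left(165 \right)} + C\right)}{15409 + 490922} = \frac{\left(276 + 252\right)^{2} + \left(165 \left(1 + 165\right) + \frac{688122599}{36798}\right)}{15409 + 490922} = \frac{528^{2} + \left(165 \cdot 166 + \frac{688122599}{36798}\right)}{506331} = \left(278784 + \left(27390 + \frac{688122599}{36798}\right)\right) \frac{1}{506331} = \left(278784 + \frac{1696019819}{36798}\right) \frac{1}{506331} = \frac{11954713451}{36798} \cdot \frac{1}{506331} = \frac{11954713451}{18631968138}$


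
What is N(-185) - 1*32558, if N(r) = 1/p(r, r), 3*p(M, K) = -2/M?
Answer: -64561/2 ≈ -32281.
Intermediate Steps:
p(M, K) = -2/(3*M) (p(M, K) = (-2/M)/3 = -2/(3*M))
N(r) = -3*r/2 (N(r) = 1/(-2/(3*r)) = -3*r/2)
N(-185) - 1*32558 = -3/2*(-185) - 1*32558 = 555/2 - 32558 = -64561/2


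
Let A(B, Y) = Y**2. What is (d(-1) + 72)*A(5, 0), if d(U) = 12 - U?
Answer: 0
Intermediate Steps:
(d(-1) + 72)*A(5, 0) = ((12 - 1*(-1)) + 72)*0**2 = ((12 + 1) + 72)*0 = (13 + 72)*0 = 85*0 = 0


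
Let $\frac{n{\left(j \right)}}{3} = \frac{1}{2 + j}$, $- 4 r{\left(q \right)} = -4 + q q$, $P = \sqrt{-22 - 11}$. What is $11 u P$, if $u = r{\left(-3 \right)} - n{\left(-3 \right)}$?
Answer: $\frac{77 i \sqrt{33}}{4} \approx 110.58 i$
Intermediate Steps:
$P = i \sqrt{33}$ ($P = \sqrt{-33} = i \sqrt{33} \approx 5.7446 i$)
$r{\left(q \right)} = 1 - \frac{q^{2}}{4}$ ($r{\left(q \right)} = - \frac{-4 + q q}{4} = - \frac{-4 + q^{2}}{4} = 1 - \frac{q^{2}}{4}$)
$n{\left(j \right)} = \frac{3}{2 + j}$
$u = \frac{7}{4}$ ($u = \left(1 - \frac{\left(-3\right)^{2}}{4}\right) - \frac{3}{2 - 3} = \left(1 - \frac{9}{4}\right) - \frac{3}{-1} = \left(1 - \frac{9}{4}\right) - 3 \left(-1\right) = - \frac{5}{4} - -3 = - \frac{5}{4} + 3 = \frac{7}{4} \approx 1.75$)
$11 u P = 11 \cdot \frac{7}{4} i \sqrt{33} = \frac{77 i \sqrt{33}}{4}$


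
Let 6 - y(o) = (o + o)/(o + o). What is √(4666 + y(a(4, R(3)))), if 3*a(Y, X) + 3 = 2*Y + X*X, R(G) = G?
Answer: 3*√519 ≈ 68.345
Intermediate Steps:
a(Y, X) = -1 + X²/3 + 2*Y/3 (a(Y, X) = -1 + (2*Y + X*X)/3 = -1 + (2*Y + X²)/3 = -1 + (X² + 2*Y)/3 = -1 + (X²/3 + 2*Y/3) = -1 + X²/3 + 2*Y/3)
y(o) = 5 (y(o) = 6 - (o + o)/(o + o) = 6 - 2*o/(2*o) = 6 - 2*o*1/(2*o) = 6 - 1*1 = 6 - 1 = 5)
√(4666 + y(a(4, R(3)))) = √(4666 + 5) = √4671 = 3*√519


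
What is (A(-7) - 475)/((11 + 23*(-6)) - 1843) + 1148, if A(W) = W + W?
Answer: 2262049/1970 ≈ 1148.2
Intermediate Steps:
A(W) = 2*W
(A(-7) - 475)/((11 + 23*(-6)) - 1843) + 1148 = (2*(-7) - 475)/((11 + 23*(-6)) - 1843) + 1148 = (-14 - 475)/((11 - 138) - 1843) + 1148 = -489/(-127 - 1843) + 1148 = -489/(-1970) + 1148 = -489*(-1/1970) + 1148 = 489/1970 + 1148 = 2262049/1970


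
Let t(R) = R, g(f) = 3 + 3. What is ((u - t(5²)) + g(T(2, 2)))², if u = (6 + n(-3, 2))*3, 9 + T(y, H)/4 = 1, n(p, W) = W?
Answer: 25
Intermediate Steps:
T(y, H) = -32 (T(y, H) = -36 + 4*1 = -36 + 4 = -32)
g(f) = 6
u = 24 (u = (6 + 2)*3 = 8*3 = 24)
((u - t(5²)) + g(T(2, 2)))² = ((24 - 1*5²) + 6)² = ((24 - 1*25) + 6)² = ((24 - 25) + 6)² = (-1 + 6)² = 5² = 25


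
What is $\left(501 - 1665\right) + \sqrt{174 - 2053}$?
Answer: $-1164 + i \sqrt{1879} \approx -1164.0 + 43.347 i$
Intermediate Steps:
$\left(501 - 1665\right) + \sqrt{174 - 2053} = -1164 + \sqrt{-1879} = -1164 + i \sqrt{1879}$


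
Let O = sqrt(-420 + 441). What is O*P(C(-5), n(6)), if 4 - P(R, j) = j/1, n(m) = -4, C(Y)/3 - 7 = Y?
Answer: 8*sqrt(21) ≈ 36.661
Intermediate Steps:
C(Y) = 21 + 3*Y
P(R, j) = 4 - j (P(R, j) = 4 - j/1 = 4 - j)
O = sqrt(21) ≈ 4.5826
O*P(C(-5), n(6)) = sqrt(21)*(4 - 1*(-4)) = sqrt(21)*(4 + 4) = sqrt(21)*8 = 8*sqrt(21)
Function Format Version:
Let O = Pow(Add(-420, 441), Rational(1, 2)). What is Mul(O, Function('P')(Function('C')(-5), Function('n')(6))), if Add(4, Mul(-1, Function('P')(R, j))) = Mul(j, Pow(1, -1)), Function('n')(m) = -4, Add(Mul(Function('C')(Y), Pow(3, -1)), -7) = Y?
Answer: Mul(8, Pow(21, Rational(1, 2))) ≈ 36.661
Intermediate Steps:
Function('C')(Y) = Add(21, Mul(3, Y))
Function('P')(R, j) = Add(4, Mul(-1, j)) (Function('P')(R, j) = Add(4, Mul(-1, Mul(j, Pow(1, -1)))) = Add(4, Mul(-1, Mul(j, 1))) = Add(4, Mul(-1, j)))
O = Pow(21, Rational(1, 2)) ≈ 4.5826
Mul(O, Function('P')(Function('C')(-5), Function('n')(6))) = Mul(Pow(21, Rational(1, 2)), Add(4, Mul(-1, -4))) = Mul(Pow(21, Rational(1, 2)), Add(4, 4)) = Mul(Pow(21, Rational(1, 2)), 8) = Mul(8, Pow(21, Rational(1, 2)))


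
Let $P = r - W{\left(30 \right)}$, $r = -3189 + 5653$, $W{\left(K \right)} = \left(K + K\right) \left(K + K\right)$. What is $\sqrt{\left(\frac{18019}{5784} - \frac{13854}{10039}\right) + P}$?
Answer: $\frac{i \sqrt{956074867652449614}}{29032788} \approx 33.679 i$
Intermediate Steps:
$W{\left(K \right)} = 4 K^{2}$ ($W{\left(K \right)} = 2 K 2 K = 4 K^{2}$)
$r = 2464$
$P = -1136$ ($P = 2464 - 4 \cdot 30^{2} = 2464 - 4 \cdot 900 = 2464 - 3600 = -1136$)
$\sqrt{\left(\frac{18019}{5784} - \frac{13854}{10039}\right) + P} = \sqrt{\left(\frac{18019}{5784} - \frac{13854}{10039}\right) - 1136} = \sqrt{\frac{100761205}{58065576} - 1136} = \sqrt{- \frac{65861733131}{58065576}} = \frac{i \sqrt{956074867652449614}}{29032788}$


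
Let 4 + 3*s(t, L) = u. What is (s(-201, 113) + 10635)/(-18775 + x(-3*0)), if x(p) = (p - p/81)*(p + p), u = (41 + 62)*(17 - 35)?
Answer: -30047/56325 ≈ -0.53346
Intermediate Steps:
u = -1854 (u = 103*(-18) = -1854)
s(t, L) = -1858/3 (s(t, L) = -4/3 + (⅓)*(-1854) = -4/3 - 618 = -1858/3)
x(p) = 160*p²/81 (x(p) = (p - p/81)*(2*p) = (80*p/81)*(2*p) = 160*p²/81)
(s(-201, 113) + 10635)/(-18775 + x(-3*0)) = (-1858/3 + 10635)/(-18775 + 160*(-3*0)²/81) = 30047/(3*(-18775 + (160/81)*0²)) = 30047/(3*(-18775 + (160/81)*0)) = 30047/(3*(-18775 + 0)) = (30047/3)/(-18775) = (30047/3)*(-1/18775) = -30047/56325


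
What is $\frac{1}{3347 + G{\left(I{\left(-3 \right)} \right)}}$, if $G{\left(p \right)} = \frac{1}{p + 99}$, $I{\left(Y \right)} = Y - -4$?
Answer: $\frac{100}{334701} \approx 0.00029877$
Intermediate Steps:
$I{\left(Y \right)} = 4 + Y$ ($I{\left(Y \right)} = Y + 4 = 4 + Y$)
$G{\left(p \right)} = \frac{1}{99 + p}$
$\frac{1}{3347 + G{\left(I{\left(-3 \right)} \right)}} = \frac{1}{3347 + \frac{1}{99 + \left(4 - 3\right)}} = \frac{1}{3347 + \frac{1}{99 + 1}} = \frac{1}{3347 + \frac{1}{100}} = \frac{1}{\frac{334701}{100}} = \frac{100}{334701}$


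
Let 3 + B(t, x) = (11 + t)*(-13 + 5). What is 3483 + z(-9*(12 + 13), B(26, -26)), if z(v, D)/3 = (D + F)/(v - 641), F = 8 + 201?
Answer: 1508274/433 ≈ 3483.3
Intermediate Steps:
B(t, x) = -91 - 8*t (B(t, x) = -3 + (11 + t)*(-13 + 5) = -3 + (11 + t)*(-8) = -3 + (-88 - 8*t) = -91 - 8*t)
F = 209
z(v, D) = 3*(209 + D)/(-641 + v) (z(v, D) = 3*((D + 209)/(v - 641)) = 3*((209 + D)/(-641 + v)) = 3*(209 + D)/(-641 + v))
3483 + z(-9*(12 + 13), B(26, -26)) = 3483 + 3*(209 + (-91 - 8*26))/(-641 - 9*(12 + 13)) = 3483 + 3*(209 + (-91 - 208))/(-641 - 9*25) = 3483 + 3*(209 - 299)/(-641 - 225) = 3483 + 3*(-90)/(-866) = 3483 + 3*(-1/866)*(-90) = 3483 + 135/433 = 1508274/433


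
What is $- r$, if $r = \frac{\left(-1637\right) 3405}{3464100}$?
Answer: $\frac{371599}{230940} \approx 1.6091$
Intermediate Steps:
$r = - \frac{371599}{230940}$ ($r = \left(-5573985\right) \frac{1}{3464100} = - \frac{371599}{230940} \approx -1.6091$)
$- r = \left(-1\right) \left(- \frac{371599}{230940}\right) = \frac{371599}{230940}$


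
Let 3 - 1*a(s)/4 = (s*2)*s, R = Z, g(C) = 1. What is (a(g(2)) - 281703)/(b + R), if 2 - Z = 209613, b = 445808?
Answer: -281699/236197 ≈ -1.1926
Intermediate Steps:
Z = -209611 (Z = 2 - 1*209613 = 2 - 209613 = -209611)
R = -209611
a(s) = 12 - 8*s**2 (a(s) = 12 - 4*s*2*s = 12 - 4*2*s*s = 12 - 8*s**2)
(a(g(2)) - 281703)/(b + R) = ((12 - 8*1**2) - 281703)/(445808 - 209611) = ((12 - 8*1) - 281703)/236197 = ((12 - 8) - 281703)*(1/236197) = (4 - 281703)*(1/236197) = -281699*1/236197 = -281699/236197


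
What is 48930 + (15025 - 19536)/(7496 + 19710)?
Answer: 1331185069/27206 ≈ 48930.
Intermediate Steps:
48930 + (15025 - 19536)/(7496 + 19710) = 48930 - 4511/27206 = 1331185069/27206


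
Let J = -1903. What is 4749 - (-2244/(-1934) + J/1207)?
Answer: 5543371528/1167169 ≈ 4749.4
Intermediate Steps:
4749 - (-2244/(-1934) + J/1207) = 4749 - (-2244/(-1934) - 1903/1207) = 4749 - (-2244*(-1/1934) - 1903*1/1207) = 4749 - (1122/967 - 1903/1207) = 4749 - 1*(-485947/1167169) = 4749 + 485947/1167169 = 5543371528/1167169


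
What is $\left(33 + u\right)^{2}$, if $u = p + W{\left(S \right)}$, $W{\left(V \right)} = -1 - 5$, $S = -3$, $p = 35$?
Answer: $3844$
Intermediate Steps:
$W{\left(V \right)} = -6$
$u = 29$ ($u = 35 - 6 = 29$)
$\left(33 + u\right)^{2} = \left(33 + 29\right)^{2} = 62^{2} = 3844$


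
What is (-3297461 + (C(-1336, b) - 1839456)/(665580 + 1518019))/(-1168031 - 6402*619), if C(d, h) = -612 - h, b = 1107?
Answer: 7200334383314/11203760417531 ≈ 0.64267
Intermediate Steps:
(-3297461 + (C(-1336, b) - 1839456)/(665580 + 1518019))/(-1168031 - 6402*619) = (-3297461 + ((-612 - 1*1107) - 1839456)/(665580 + 1518019))/(-1168031 - 6402*619) = (-3297461 + ((-612 - 1107) - 1839456)/2183599)/(-1168031 - 3962838) = (-3297461 + (-1719 - 1839456)*(1/2183599))/(-5130869) = (-3297461 - 1841175*1/2183599)*(-1/5130869) = (-3297461 - 1841175/2183599)*(-1/5130869) = -7200334383314/2183599*(-1/5130869) = 7200334383314/11203760417531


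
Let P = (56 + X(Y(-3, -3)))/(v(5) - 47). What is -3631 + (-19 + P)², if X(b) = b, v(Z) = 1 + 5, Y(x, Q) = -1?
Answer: -5408155/1681 ≈ -3217.2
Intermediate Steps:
v(Z) = 6
P = -55/41 (P = (56 - 1)/(6 - 47) = 55/(-41) = 55*(-1/41) = -55/41 ≈ -1.3415)
-3631 + (-19 + P)² = -3631 + (-19 - 55/41)² = -3631 + (-834/41)² = -3631 + 695556/1681 = -5408155/1681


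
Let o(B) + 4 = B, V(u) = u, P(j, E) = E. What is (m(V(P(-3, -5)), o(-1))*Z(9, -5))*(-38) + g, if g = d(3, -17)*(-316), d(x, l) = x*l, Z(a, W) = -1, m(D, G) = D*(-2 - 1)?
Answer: 16686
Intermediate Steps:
o(B) = -4 + B
m(D, G) = -3*D (m(D, G) = D*(-3) = -3*D)
d(x, l) = l*x
g = 16116 (g = -17*3*(-316) = -51*(-316) = 16116)
(m(V(P(-3, -5)), o(-1))*Z(9, -5))*(-38) + g = (-3*(-5)*(-1))*(-38) + 16116 = (15*(-1))*(-38) + 16116 = -15*(-38) + 16116 = 570 + 16116 = 16686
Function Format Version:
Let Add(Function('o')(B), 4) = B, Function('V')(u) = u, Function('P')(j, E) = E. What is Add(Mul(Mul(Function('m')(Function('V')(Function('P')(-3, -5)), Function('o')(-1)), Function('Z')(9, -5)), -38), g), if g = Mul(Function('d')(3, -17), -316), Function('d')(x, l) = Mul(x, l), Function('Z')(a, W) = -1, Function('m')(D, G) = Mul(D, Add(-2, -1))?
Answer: 16686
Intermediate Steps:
Function('o')(B) = Add(-4, B)
Function('m')(D, G) = Mul(-3, D) (Function('m')(D, G) = Mul(D, -3) = Mul(-3, D))
Function('d')(x, l) = Mul(l, x)
g = 16116 (g = Mul(Mul(-17, 3), -316) = Mul(-51, -316) = 16116)
Add(Mul(Mul(Function('m')(Function('V')(Function('P')(-3, -5)), Function('o')(-1)), Function('Z')(9, -5)), -38), g) = Add(Mul(Mul(Mul(-3, -5), -1), -38), 16116) = Add(Mul(Mul(15, -1), -38), 16116) = Add(Mul(-15, -38), 16116) = Add(570, 16116) = 16686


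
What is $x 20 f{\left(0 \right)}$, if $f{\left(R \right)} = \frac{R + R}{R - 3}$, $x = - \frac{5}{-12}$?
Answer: $0$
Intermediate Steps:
$x = \frac{5}{12}$ ($x = \left(-5\right) \left(- \frac{1}{12}\right) = \frac{5}{12} \approx 0.41667$)
$f{\left(R \right)} = \frac{2 R}{-3 + R}$
$x 20 f{\left(0 \right)} = \frac{5}{12} \cdot 20 \cdot 2 \cdot 0 \frac{1}{-3 + 0} = \frac{25 \cdot 2 \cdot 0 \frac{1}{-3}}{3} = \frac{25 \cdot 2 \cdot 0 \left(- \frac{1}{3}\right)}{3} = \frac{25}{3} \cdot 0 = 0$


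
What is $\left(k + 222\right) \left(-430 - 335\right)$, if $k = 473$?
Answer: $-531675$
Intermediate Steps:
$\left(k + 222\right) \left(-430 - 335\right) = \left(473 + 222\right) \left(-430 - 335\right) = 695 \left(-765\right) = -531675$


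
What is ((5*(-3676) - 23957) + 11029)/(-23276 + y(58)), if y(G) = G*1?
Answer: 15654/11609 ≈ 1.3484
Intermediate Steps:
y(G) = G
((5*(-3676) - 23957) + 11029)/(-23276 + y(58)) = ((5*(-3676) - 23957) + 11029)/(-23276 + 58) = ((-18380 - 23957) + 11029)/(-23218) = (-42337 + 11029)*(-1/23218) = -31308*(-1/23218) = 15654/11609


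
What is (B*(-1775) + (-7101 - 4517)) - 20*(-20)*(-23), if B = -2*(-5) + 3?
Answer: -43893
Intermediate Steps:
B = 13 (B = 10 + 3 = 13)
(B*(-1775) + (-7101 - 4517)) - 20*(-20)*(-23) = (13*(-1775) + (-7101 - 4517)) - 20*(-20)*(-23) = (-23075 - 11618) + 400*(-23) = -34693 - 9200 = -43893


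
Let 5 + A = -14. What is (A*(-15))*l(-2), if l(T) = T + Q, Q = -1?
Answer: -855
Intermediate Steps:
l(T) = -1 + T (l(T) = T - 1 = -1 + T)
A = -19 (A = -5 - 14 = -19)
(A*(-15))*l(-2) = (-19*(-15))*(-1 - 2) = 285*(-3) = -855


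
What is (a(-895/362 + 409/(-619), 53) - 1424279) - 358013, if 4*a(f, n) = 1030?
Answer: -3564069/2 ≈ -1.7820e+6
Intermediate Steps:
a(f, n) = 515/2 (a(f, n) = (¼)*1030 = 515/2)
(a(-895/362 + 409/(-619), 53) - 1424279) - 358013 = (515/2 - 1424279) - 358013 = -2848043/2 - 358013 = -3564069/2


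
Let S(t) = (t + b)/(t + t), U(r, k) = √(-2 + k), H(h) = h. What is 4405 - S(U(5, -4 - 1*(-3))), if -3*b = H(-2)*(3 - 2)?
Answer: 8809/2 + I*√3/9 ≈ 4404.5 + 0.19245*I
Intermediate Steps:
b = ⅔ (b = -(-2)*(3 - 2)/3 = -(-2)/3 = -⅓*(-2) = ⅔ ≈ 0.66667)
S(t) = (⅔ + t)/(2*t) (S(t) = (t + ⅔)/(t + t) = (⅔ + t)/((2*t)) = (⅔ + t)*(1/(2*t)) = (⅔ + t)/(2*t))
4405 - S(U(5, -4 - 1*(-3))) = 4405 - (2 + 3*√(-2 + (-4 - 1*(-3))))/(6*(√(-2 + (-4 - 1*(-3))))) = 4405 - (2 + 3*√(-2 + (-4 + 3)))/(6*(√(-2 + (-4 + 3)))) = 4405 - (2 + 3*√(-2 - 1))/(6*(√(-2 - 1))) = 4405 - (2 + 3*√(-3))/(6*(√(-3))) = 4405 - (2 + 3*(I*√3))/(6*(I*√3)) = 4405 - (-I*√3/3)*(2 + 3*I*√3)/6 = 4405 - (-1)*I*√3*(2 + 3*I*√3)/18 = 4405 + I*√3*(2 + 3*I*√3)/18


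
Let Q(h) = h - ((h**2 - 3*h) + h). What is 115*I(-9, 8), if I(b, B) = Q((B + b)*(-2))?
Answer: 230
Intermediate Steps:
Q(h) = -h**2 + 3*h (Q(h) = h - (h**2 - 2*h) = h + (-h**2 + 2*h) = -h**2 + 3*h)
I(b, B) = (-2*B - 2*b)*(3 + 2*B + 2*b) (I(b, B) = ((B + b)*(-2))*(3 - (B + b)*(-2)) = (-2*B - 2*b)*(3 - (-2*B - 2*b)) = (-2*B - 2*b)*(3 + (2*B + 2*b)) = (-2*B - 2*b)*(3 + 2*B + 2*b))
115*I(-9, 8) = 115*(-2*(8 - 9)*(3 + 2*8 + 2*(-9))) = 115*(-2*(-1)*(3 + 16 - 18)) = 115*(-2*(-1)*1) = 115*2 = 230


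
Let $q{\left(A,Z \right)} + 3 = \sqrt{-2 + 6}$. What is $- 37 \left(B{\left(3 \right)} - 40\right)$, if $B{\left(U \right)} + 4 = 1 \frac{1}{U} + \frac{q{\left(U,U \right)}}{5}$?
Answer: $\frac{24346}{15} \approx 1623.1$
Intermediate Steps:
$q{\left(A,Z \right)} = -1$ ($q{\left(A,Z \right)} = -3 + \sqrt{-2 + 6} = -3 + \sqrt{4} = -3 + 2 = -1$)
$B{\left(U \right)} = - \frac{21}{5} + \frac{1}{U}$ ($B{\left(U \right)} = -4 + \left(1 \frac{1}{U} - \frac{1}{5}\right) = -4 + \left(\frac{1}{U} - \frac{1}{5}\right) = -4 - \left(\frac{1}{5} - \frac{1}{U}\right) = - \frac{21}{5} + \frac{1}{U}$)
$- 37 \left(B{\left(3 \right)} - 40\right) = - 37 \left(\left(- \frac{21}{5} + \frac{1}{3}\right) - 40\right) = - 37 \left(- \frac{58}{15} - 40\right) = \left(-37\right) \left(- \frac{658}{15}\right) = \frac{24346}{15}$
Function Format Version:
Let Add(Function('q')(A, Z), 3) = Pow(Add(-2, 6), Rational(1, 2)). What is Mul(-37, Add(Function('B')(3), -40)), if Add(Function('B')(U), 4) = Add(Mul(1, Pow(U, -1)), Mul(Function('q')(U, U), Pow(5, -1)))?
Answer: Rational(24346, 15) ≈ 1623.1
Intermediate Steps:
Function('q')(A, Z) = -1 (Function('q')(A, Z) = Add(-3, Pow(Add(-2, 6), Rational(1, 2))) = Add(-3, Pow(4, Rational(1, 2))) = Add(-3, 2) = -1)
Function('B')(U) = Add(Rational(-21, 5), Pow(U, -1)) (Function('B')(U) = Add(-4, Add(Mul(1, Pow(U, -1)), Mul(-1, Pow(5, -1)))) = Add(-4, Add(Pow(U, -1), Mul(-1, Rational(1, 5)))) = Add(-4, Add(Pow(U, -1), Rational(-1, 5))) = Add(-4, Add(Rational(-1, 5), Pow(U, -1))) = Add(Rational(-21, 5), Pow(U, -1)))
Mul(-37, Add(Function('B')(3), -40)) = Mul(-37, Add(Add(Rational(-21, 5), Pow(3, -1)), -40)) = Mul(-37, Add(Add(Rational(-21, 5), Rational(1, 3)), -40)) = Mul(-37, Add(Rational(-58, 15), -40)) = Mul(-37, Rational(-658, 15)) = Rational(24346, 15)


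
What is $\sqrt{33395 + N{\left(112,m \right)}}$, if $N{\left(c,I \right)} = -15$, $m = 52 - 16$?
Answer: $2 \sqrt{8345} \approx 182.7$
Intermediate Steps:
$m = 36$
$\sqrt{33395 + N{\left(112,m \right)}} = \sqrt{33395 - 15} = \sqrt{33380} = 2 \sqrt{8345}$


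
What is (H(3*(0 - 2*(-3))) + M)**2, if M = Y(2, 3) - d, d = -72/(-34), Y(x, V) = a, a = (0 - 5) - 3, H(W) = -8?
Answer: 94864/289 ≈ 328.25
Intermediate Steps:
a = -8 (a = -5 - 3 = -8)
Y(x, V) = -8
d = 36/17 (d = -72*(-1/34) = 36/17 ≈ 2.1176)
M = -172/17 (M = -8 - 1*36/17 = -8 - 36/17 = -172/17 ≈ -10.118)
(H(3*(0 - 2*(-3))) + M)**2 = (-8 - 172/17)**2 = (-308/17)**2 = 94864/289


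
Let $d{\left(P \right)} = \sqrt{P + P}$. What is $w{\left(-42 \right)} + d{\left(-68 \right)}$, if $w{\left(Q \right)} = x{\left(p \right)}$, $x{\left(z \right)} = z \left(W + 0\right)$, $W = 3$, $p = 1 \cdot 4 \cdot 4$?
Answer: $48 + 2 i \sqrt{34} \approx 48.0 + 11.662 i$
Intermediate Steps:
$p = 16$ ($p = 4 \cdot 4 = 16$)
$d{\left(P \right)} = \sqrt{2} \sqrt{P}$ ($d{\left(P \right)} = \sqrt{2 P} = \sqrt{2} \sqrt{P}$)
$x{\left(z \right)} = 3 z$ ($x{\left(z \right)} = z \left(3 + 0\right) = z 3 = 3 z$)
$w{\left(Q \right)} = 48$ ($w{\left(Q \right)} = 3 \cdot 16 = 48$)
$w{\left(-42 \right)} + d{\left(-68 \right)} = 48 + \sqrt{2} \sqrt{-68} = 48 + \sqrt{2} \cdot 2 i \sqrt{17} = 48 + 2 i \sqrt{34}$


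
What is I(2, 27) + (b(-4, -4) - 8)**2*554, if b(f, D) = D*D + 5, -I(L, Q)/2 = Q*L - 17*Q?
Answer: 94436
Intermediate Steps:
I(L, Q) = 34*Q - 2*L*Q (I(L, Q) = -2*(Q*L - 17*Q) = -2*(L*Q - 17*Q) = -2*(-17*Q + L*Q) = 34*Q - 2*L*Q)
b(f, D) = 5 + D**2 (b(f, D) = D**2 + 5 = 5 + D**2)
I(2, 27) + (b(-4, -4) - 8)**2*554 = 2*27*(17 - 1*2) + ((5 + (-4)**2) - 8)**2*554 = 2*27*(17 - 2) + ((5 + 16) - 8)**2*554 = 2*27*15 + (21 - 8)**2*554 = 810 + 13**2*554 = 810 + 169*554 = 810 + 93626 = 94436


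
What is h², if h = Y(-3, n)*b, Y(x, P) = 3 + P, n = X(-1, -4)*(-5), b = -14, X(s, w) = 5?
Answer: 94864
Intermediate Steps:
n = -25 (n = 5*(-5) = -25)
h = 308 (h = (3 - 25)*(-14) = -22*(-14) = 308)
h² = 308² = 94864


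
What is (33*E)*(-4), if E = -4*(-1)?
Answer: -528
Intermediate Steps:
E = 4
(33*E)*(-4) = (33*4)*(-4) = 132*(-4) = -528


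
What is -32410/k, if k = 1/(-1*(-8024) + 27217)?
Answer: -1142160810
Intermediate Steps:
k = 1/35241 (k = 1/(8024 + 27217) = 1/35241 ≈ 2.8376e-5)
-32410/k = -32410/1/35241 = -32410*35241 = -1142160810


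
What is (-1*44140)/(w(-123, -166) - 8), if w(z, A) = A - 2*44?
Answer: 22070/131 ≈ 168.47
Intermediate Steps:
w(z, A) = -88 + A (w(z, A) = A - 88 = -88 + A)
(-1*44140)/(w(-123, -166) - 8) = (-1*44140)/((-88 - 166) - 8) = -44140/(-254 - 8) = -44140/(-262) = -44140*(-1/262) = 22070/131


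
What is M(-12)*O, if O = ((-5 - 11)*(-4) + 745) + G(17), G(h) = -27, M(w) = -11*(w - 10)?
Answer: 189244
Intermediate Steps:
M(w) = 110 - 11*w (M(w) = -11*(-10 + w) = 110 - 11*w)
O = 782 (O = ((-5 - 11)*(-4) + 745) - 27 = (-16*(-4) + 745) - 27 = (64 + 745) - 27 = 809 - 27 = 782)
M(-12)*O = (110 - 11*(-12))*782 = (110 + 132)*782 = 242*782 = 189244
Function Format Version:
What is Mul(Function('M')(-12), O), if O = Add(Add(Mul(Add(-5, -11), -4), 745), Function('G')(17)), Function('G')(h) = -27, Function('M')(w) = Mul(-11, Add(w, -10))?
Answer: 189244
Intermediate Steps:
Function('M')(w) = Add(110, Mul(-11, w)) (Function('M')(w) = Mul(-11, Add(-10, w)) = Add(110, Mul(-11, w)))
O = 782 (O = Add(Add(Mul(Add(-5, -11), -4), 745), -27) = Add(Add(Mul(-16, -4), 745), -27) = Add(Add(64, 745), -27) = Add(809, -27) = 782)
Mul(Function('M')(-12), O) = Mul(Add(110, Mul(-11, -12)), 782) = Mul(Add(110, 132), 782) = Mul(242, 782) = 189244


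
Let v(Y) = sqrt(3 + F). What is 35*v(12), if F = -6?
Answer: 35*I*sqrt(3) ≈ 60.622*I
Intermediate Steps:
v(Y) = I*sqrt(3) (v(Y) = sqrt(3 - 6) = sqrt(-3) = I*sqrt(3))
35*v(12) = 35*(I*sqrt(3)) = 35*I*sqrt(3)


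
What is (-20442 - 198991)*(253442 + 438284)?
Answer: -151787511358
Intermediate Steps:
(-20442 - 198991)*(253442 + 438284) = -219433*691726 = -151787511358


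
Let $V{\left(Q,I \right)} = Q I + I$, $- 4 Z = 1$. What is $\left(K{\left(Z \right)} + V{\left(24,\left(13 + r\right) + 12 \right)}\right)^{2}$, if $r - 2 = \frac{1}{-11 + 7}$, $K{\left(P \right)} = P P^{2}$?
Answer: $\frac{1831754401}{4096} \approx 4.4721 \cdot 10^{5}$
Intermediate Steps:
$Z = - \frac{1}{4}$ ($Z = \left(- \frac{1}{4}\right) 1 = - \frac{1}{4} \approx -0.25$)
$K{\left(P \right)} = P^{3}$
$r = \frac{7}{4}$ ($r = 2 + \frac{1}{-11 + 7} = 2 + \frac{1}{-4} = 2 - \frac{1}{4} = \frac{7}{4} \approx 1.75$)
$V{\left(Q,I \right)} = I + I Q$ ($V{\left(Q,I \right)} = I Q + I = I + I Q$)
$\left(K{\left(Z \right)} + V{\left(24,\left(13 + r\right) + 12 \right)}\right)^{2} = \left(\left(- \frac{1}{4}\right)^{3} + \left(\left(13 + \frac{7}{4}\right) + 12\right) \left(1 + 24\right)\right)^{2} = \left(- \frac{1}{64} + \left(\frac{59}{4} + 12\right) 25\right)^{2} = \left(- \frac{1}{64} + \frac{107}{4} \cdot 25\right)^{2} = \left(- \frac{1}{64} + \frac{2675}{4}\right)^{2} = \left(\frac{42799}{64}\right)^{2} = \frac{1831754401}{4096}$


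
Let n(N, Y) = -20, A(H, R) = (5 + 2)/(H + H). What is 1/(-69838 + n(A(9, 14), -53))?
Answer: -1/69858 ≈ -1.4315e-5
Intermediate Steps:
A(H, R) = 7/(2*H) (A(H, R) = 7/((2*H)) = 7*(1/(2*H)) = 7/(2*H))
1/(-69838 + n(A(9, 14), -53)) = 1/(-69838 - 20) = 1/(-69858) = -1/69858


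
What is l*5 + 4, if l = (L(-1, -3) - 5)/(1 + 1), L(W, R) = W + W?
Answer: -27/2 ≈ -13.500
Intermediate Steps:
L(W, R) = 2*W
l = -7/2 (l = (2*(-1) - 5)/(1 + 1) = (-2 - 5)/2 = -7*½ = -7/2 ≈ -3.5000)
l*5 + 4 = -7/2*5 + 4 = -35/2 + 4 = -27/2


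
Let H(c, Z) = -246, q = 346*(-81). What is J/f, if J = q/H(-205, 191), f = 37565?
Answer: 4671/1540165 ≈ 0.0030328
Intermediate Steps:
q = -28026
J = 4671/41 (J = -28026/(-246) = -28026*(-1/246) = 4671/41 ≈ 113.93)
J/f = (4671/41)/37565 = (4671/41)*(1/37565) = 4671/1540165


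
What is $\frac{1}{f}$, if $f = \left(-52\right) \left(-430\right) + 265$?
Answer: $\frac{1}{22625} \approx 4.4199 \cdot 10^{-5}$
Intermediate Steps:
$f = 22625$ ($f = 22360 + 265 = 22625$)
$\frac{1}{f} = \frac{1}{22625}$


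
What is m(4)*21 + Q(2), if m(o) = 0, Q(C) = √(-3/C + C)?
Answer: √2/2 ≈ 0.70711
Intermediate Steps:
Q(C) = √(C - 3/C)
m(4)*21 + Q(2) = 0*21 + √(2 - 3/2) = 0 + √(2 - 3*½) = 0 + √(2 - 3/2) = 0 + √(½) = 0 + √2/2 = √2/2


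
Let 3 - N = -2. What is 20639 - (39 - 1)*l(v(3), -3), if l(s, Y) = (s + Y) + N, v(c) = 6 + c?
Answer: 20221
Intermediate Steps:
N = 5 (N = 3 - 1*(-2) = 3 + 2 = 5)
l(s, Y) = 5 + Y + s (l(s, Y) = (s + Y) + 5 = (Y + s) + 5 = 5 + Y + s)
20639 - (39 - 1)*l(v(3), -3) = 20639 - (39 - 1)*(5 - 3 + (6 + 3)) = 20639 - 38*(5 - 3 + 9) = 20639 - 38*11 = 20639 - 1*418 = 20639 - 418 = 20221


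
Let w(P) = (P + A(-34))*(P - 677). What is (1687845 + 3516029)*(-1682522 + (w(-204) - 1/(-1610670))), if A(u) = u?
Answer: -6172485756800692823/805335 ≈ -7.6645e+12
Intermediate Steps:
w(P) = (-677 + P)*(-34 + P) (w(P) = (P - 34)*(P - 677) = (-34 + P)*(-677 + P) = (-677 + P)*(-34 + P))
(1687845 + 3516029)*(-1682522 + (w(-204) - 1/(-1610670))) = (1687845 + 3516029)*(-1682522 + ((23018 + (-204)² - 711*(-204)) - 1/(-1610670))) = 5203874*(-1682522 + ((23018 + 41616 + 145044) - 1*(-1/1610670))) = 5203874*(-1682522 + (209678 + 1/1610670)) = 5203874*(-1682522 + 337722064261/1610670) = 5203874*(-2372265645479/1610670) = -6172485756800692823/805335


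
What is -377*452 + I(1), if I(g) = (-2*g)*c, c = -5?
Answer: -170394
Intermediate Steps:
I(g) = 10*g (I(g) = -2*g*(-5) = 10*g)
-377*452 + I(1) = -377*452 + 10*1 = -170404 + 10 = -170394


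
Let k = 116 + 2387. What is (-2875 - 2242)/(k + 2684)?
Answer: -731/741 ≈ -0.98650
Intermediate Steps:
k = 2503
(-2875 - 2242)/(k + 2684) = (-2875 - 2242)/(2503 + 2684) = -5117/5187 = -5117*1/5187 = -731/741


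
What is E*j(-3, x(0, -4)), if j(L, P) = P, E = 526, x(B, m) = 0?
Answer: 0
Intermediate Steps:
E*j(-3, x(0, -4)) = 526*0 = 0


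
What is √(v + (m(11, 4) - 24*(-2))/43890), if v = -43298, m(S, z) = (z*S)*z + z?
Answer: 12*I*√44568370/385 ≈ 208.08*I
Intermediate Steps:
m(S, z) = z + S*z² (m(S, z) = (S*z)*z + z = S*z² + z = z + S*z²)
√(v + (m(11, 4) - 24*(-2))/43890) = √(-43298 + (4*(1 + 11*4) - 24*(-2))/43890) = √(-43298 + (4*(1 + 44) + 48)*(1/43890)) = √(-43298 + (4*45 + 48)*(1/43890)) = √(-43298 + (180 + 48)*(1/43890)) = √(-43298 + 228*(1/43890)) = √(-43298 + 2/385) = √(-16669728/385) = 12*I*√44568370/385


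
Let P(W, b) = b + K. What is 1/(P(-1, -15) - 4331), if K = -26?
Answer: -1/4372 ≈ -0.00022873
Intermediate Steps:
P(W, b) = -26 + b (P(W, b) = b - 26 = -26 + b)
1/(P(-1, -15) - 4331) = 1/((-26 - 15) - 4331) = 1/(-41 - 4331) = 1/(-4372) = -1/4372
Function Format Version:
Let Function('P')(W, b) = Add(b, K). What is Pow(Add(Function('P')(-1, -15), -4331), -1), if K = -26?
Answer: Rational(-1, 4372) ≈ -0.00022873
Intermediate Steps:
Function('P')(W, b) = Add(-26, b) (Function('P')(W, b) = Add(b, -26) = Add(-26, b))
Pow(Add(Function('P')(-1, -15), -4331), -1) = Pow(Add(Add(-26, -15), -4331), -1) = Pow(Add(-41, -4331), -1) = Pow(-4372, -1) = Rational(-1, 4372)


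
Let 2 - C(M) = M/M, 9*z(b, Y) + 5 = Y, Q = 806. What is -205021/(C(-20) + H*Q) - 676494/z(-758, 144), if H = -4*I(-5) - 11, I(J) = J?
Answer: -44200173649/1008445 ≈ -43830.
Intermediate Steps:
z(b, Y) = -5/9 + Y/9
C(M) = 1 (C(M) = 2 - M/M = 2 - 1*1 = 2 - 1 = 1)
H = 9 (H = -4*(-5) - 11 = 20 - 11 = 9)
-205021/(C(-20) + H*Q) - 676494/z(-758, 144) = -205021/(1 + 9*806) - 676494/(-5/9 + (⅑)*144) = -205021/(1 + 7254) - 676494/(-5/9 + 16) = -205021/7255 - 676494/139/9 = -205021*1/7255 - 676494*9/139 = -205021/7255 - 6088446/139 = -44200173649/1008445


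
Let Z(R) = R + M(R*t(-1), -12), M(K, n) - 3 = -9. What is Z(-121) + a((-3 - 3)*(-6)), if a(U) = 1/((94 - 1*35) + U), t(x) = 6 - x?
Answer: -12064/95 ≈ -126.99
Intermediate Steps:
a(U) = 1/(59 + U) (a(U) = 1/((94 - 35) + U) = 1/(59 + U))
M(K, n) = -6 (M(K, n) = 3 - 9 = -6)
Z(R) = -6 + R (Z(R) = R - 6 = -6 + R)
Z(-121) + a((-3 - 3)*(-6)) = (-6 - 121) + 1/(59 + (-3 - 3)*(-6)) = -127 + 1/(59 - 6*(-6)) = -127 + 1/(59 + 36) = -127 + 1/95 = -12064/95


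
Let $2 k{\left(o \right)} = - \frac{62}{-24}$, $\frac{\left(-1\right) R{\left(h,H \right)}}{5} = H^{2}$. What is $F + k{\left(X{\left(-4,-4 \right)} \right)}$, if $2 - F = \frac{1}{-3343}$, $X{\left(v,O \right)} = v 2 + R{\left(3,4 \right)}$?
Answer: $\frac{264121}{80232} \approx 3.292$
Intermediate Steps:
$R{\left(h,H \right)} = - 5 H^{2}$
$X{\left(v,O \right)} = -80 + 2 v$ ($X{\left(v,O \right)} = v 2 - 5 \cdot 4^{2} = 2 v - 80 = -80 + 2 v$)
$k{\left(o \right)} = \frac{31}{24}$ ($k{\left(o \right)} = \frac{\left(-62\right) \frac{1}{-24}}{2} = \frac{\left(-62\right) \left(- \frac{1}{24}\right)}{2} = \frac{1}{2} \cdot \frac{31}{12} = \frac{31}{24}$)
$F = \frac{6687}{3343}$ ($F = 2 - \frac{1}{-3343} = 2 - - \frac{1}{3343} = 2 + \frac{1}{3343} = \frac{6687}{3343} \approx 2.0003$)
$F + k{\left(X{\left(-4,-4 \right)} \right)} = \frac{6687}{3343} + \frac{31}{24} = \frac{264121}{80232}$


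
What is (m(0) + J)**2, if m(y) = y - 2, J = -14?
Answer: 256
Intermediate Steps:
m(y) = -2 + y
(m(0) + J)**2 = ((-2 + 0) - 14)**2 = (-2 - 14)**2 = (-16)**2 = 256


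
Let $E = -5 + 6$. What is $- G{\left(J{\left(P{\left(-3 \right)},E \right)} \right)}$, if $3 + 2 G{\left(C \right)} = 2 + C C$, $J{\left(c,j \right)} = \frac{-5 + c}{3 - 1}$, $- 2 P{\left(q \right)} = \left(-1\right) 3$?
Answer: $- \frac{33}{32} \approx -1.0313$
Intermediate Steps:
$E = 1$
$P{\left(q \right)} = \frac{3}{2}$ ($P{\left(q \right)} = - \frac{\left(-1\right) 3}{2} = \left(- \frac{1}{2}\right) \left(-3\right) = \frac{3}{2}$)
$J{\left(c,j \right)} = - \frac{5}{2} + \frac{c}{2}$ ($J{\left(c,j \right)} = \frac{-5 + c}{2} = \left(-5 + c\right) \frac{1}{2} = - \frac{5}{2} + \frac{c}{2}$)
$G{\left(C \right)} = - \frac{1}{2} + \frac{C^{2}}{2}$ ($G{\left(C \right)} = - \frac{3}{2} + \frac{2 + C C}{2} = - \frac{3}{2} + \frac{2 + C^{2}}{2} = - \frac{3}{2} + \left(1 + \frac{C^{2}}{2}\right) = - \frac{1}{2} + \frac{C^{2}}{2}$)
$- G{\left(J{\left(P{\left(-3 \right)},E \right)} \right)} = - (- \frac{1}{2} + \frac{\left(- \frac{5}{2} + \frac{1}{2} \cdot \frac{3}{2}\right)^{2}}{2}) = - (- \frac{1}{2} + \frac{\left(- \frac{5}{2} + \frac{3}{4}\right)^{2}}{2}) = - (- \frac{1}{2} + \frac{\left(- \frac{7}{4}\right)^{2}}{2}) = - (- \frac{1}{2} + \frac{1}{2} \cdot \frac{49}{16}) = - (- \frac{1}{2} + \frac{49}{32}) = \left(-1\right) \frac{33}{32} = - \frac{33}{32}$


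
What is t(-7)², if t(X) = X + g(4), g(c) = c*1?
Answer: 9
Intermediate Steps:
g(c) = c
t(X) = 4 + X (t(X) = X + 4 = 4 + X)
t(-7)² = (4 - 7)² = (-3)² = 9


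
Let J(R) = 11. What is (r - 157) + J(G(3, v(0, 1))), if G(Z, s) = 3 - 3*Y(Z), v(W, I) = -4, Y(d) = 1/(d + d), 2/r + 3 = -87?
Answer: -6571/45 ≈ -146.02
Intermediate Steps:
r = -1/45 (r = 2/(-3 - 87) = 2/(-90) = 2*(-1/90) = -1/45 ≈ -0.022222)
Y(d) = 1/(2*d)
G(Z, s) = 3 - 3/(2*Z)
(r - 157) + J(G(3, v(0, 1))) = (-1/45 - 157) + 11 = -7066/45 + 11 = -6571/45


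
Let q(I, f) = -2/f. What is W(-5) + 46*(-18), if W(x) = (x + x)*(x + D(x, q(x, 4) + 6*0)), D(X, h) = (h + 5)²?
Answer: -1961/2 ≈ -980.50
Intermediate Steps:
D(X, h) = (5 + h)²
W(x) = 2*x*(81/4 + x) (W(x) = (x + x)*(x + (5 + (-2/4 + 6*0))²) = (2*x)*(x + (5 + (-2*¼ + 0))²) = (2*x)*(x + (5 + (-½ + 0))²) = (2*x)*(x + (5 - ½)²) = (2*x)*(x + (9/2)²) = (2*x)*(x + 81/4) = (2*x)*(81/4 + x) = 2*x*(81/4 + x))
W(-5) + 46*(-18) = (½)*(-5)*(81 + 4*(-5)) + 46*(-18) = (½)*(-5)*(81 - 20) - 828 = (½)*(-5)*61 - 828 = -305/2 - 828 = -1961/2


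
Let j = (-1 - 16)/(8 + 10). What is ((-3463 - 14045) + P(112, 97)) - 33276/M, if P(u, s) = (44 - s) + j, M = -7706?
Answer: -1217691611/69354 ≈ -17558.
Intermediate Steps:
j = -17/18 ≈ -0.94444
P(u, s) = 775/18 - s (P(u, s) = (44 - s) - 17/18 = 775/18 - s)
((-3463 - 14045) + P(112, 97)) - 33276/M = ((-3463 - 14045) + (775/18 - 1*97)) - 33276/(-7706) = (-17508 + (775/18 - 97)) - 33276*(-1/7706) = (-17508 - 971/18) + 16638/3853 = -316115/18 + 16638/3853 = -1217691611/69354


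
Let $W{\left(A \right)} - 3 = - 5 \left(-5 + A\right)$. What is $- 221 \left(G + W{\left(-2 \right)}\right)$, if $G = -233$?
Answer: $43095$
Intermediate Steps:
$W{\left(A \right)} = 28 - 5 A$ ($W{\left(A \right)} = 3 - 5 \left(-5 + A\right) = 3 - \left(-25 + 5 A\right) = 28 - 5 A$)
$- 221 \left(G + W{\left(-2 \right)}\right) = - 221 \left(-233 + \left(28 - -10\right)\right) = - 221 \left(-233 + \left(28 + 10\right)\right) = - 221 \left(-233 + 38\right) = \left(-221\right) \left(-195\right) = 43095$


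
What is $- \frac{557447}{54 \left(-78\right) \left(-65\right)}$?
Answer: $- \frac{557447}{273780} \approx -2.0361$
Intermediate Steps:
$- \frac{557447}{54 \left(-78\right) \left(-65\right)} = - \frac{557447}{\left(-4212\right) \left(-65\right)} = - \frac{557447}{273780}$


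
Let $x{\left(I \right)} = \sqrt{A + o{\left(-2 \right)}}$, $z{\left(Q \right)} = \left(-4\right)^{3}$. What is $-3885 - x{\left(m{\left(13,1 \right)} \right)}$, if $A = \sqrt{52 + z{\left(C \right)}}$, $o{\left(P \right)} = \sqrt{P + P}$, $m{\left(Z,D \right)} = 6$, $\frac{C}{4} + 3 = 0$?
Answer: $-3885 - \sqrt{2} \sqrt{i} \sqrt{1 + \sqrt{3}} \approx -3886.7 - 1.6529 i$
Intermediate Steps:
$C = -12$ ($C = -12 + 4 \cdot 0 = -12 + 0 = -12$)
$z{\left(Q \right)} = -64$
$o{\left(P \right)} = \sqrt{2} \sqrt{P}$ ($o{\left(P \right)} = \sqrt{2 P} = \sqrt{2} \sqrt{P}$)
$A = 2 i \sqrt{3}$ ($A = \sqrt{52 - 64} = \sqrt{-12} = 2 i \sqrt{3} \approx 3.4641 i$)
$x{\left(I \right)} = \sqrt{2 i + 2 i \sqrt{3}}$ ($x{\left(I \right)} = \sqrt{2 i \sqrt{3} + \sqrt{2} \sqrt{-2}} = \sqrt{2 i \sqrt{3} + \sqrt{2} i \sqrt{2}} = \sqrt{2 i \sqrt{3} + 2 i} = \sqrt{2 i + 2 i \sqrt{3}}$)
$-3885 - x{\left(m{\left(13,1 \right)} \right)} = -3885 - \sqrt{2} \sqrt{i} \sqrt{1 + \sqrt{3}}$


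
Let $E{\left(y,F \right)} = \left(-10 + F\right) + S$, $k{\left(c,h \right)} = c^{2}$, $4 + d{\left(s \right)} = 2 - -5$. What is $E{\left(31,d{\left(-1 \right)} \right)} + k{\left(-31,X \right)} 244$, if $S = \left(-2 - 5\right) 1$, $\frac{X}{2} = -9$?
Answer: $234470$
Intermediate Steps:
$X = -18$ ($X = 2 \left(-9\right) = -18$)
$d{\left(s \right)} = 3$ ($d{\left(s \right)} = -4 + \left(2 - -5\right) = -4 + \left(2 + 5\right) = -4 + 7 = 3$)
$S = -7$ ($S = \left(-7\right) 1 = -7$)
$E{\left(y,F \right)} = -17 + F$ ($E{\left(y,F \right)} = \left(-10 + F\right) - 7 = -17 + F$)
$E{\left(31,d{\left(-1 \right)} \right)} + k{\left(-31,X \right)} 244 = \left(-17 + 3\right) + \left(-31\right)^{2} \cdot 244 = -14 + 961 \cdot 244 = -14 + 234484 = 234470$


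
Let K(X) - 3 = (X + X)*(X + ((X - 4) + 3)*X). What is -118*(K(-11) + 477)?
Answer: 257476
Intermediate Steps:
K(X) = 3 + 2*X*(X + X*(-1 + X)) (K(X) = 3 + (X + X)*(X + ((X - 4) + 3)*X) = 3 + (2*X)*(X + ((-4 + X) + 3)*X) = 3 + (2*X)*(X + (-1 + X)*X) = 3 + (2*X)*(X + X*(-1 + X)) = 3 + 2*X*(X + X*(-1 + X)))
-118*(K(-11) + 477) = -118*((3 + 2*(-11)³) + 477) = -118*((3 + 2*(-1331)) + 477) = -118*((3 - 2662) + 477) = -118*(-2659 + 477) = -118*(-2182) = 257476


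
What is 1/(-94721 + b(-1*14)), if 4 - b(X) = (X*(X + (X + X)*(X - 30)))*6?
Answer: 1/7595 ≈ 0.00013167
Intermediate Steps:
b(X) = 4 - 6*X*(X + 2*X*(-30 + X)) (b(X) = 4 - X*(X + (X + X)*(X - 30))*6 = 4 - X*(X + (2*X)*(-30 + X))*6 = 4 - X*(X + 2*X*(-30 + X))*6 = 4 - 6*X*(X + 2*X*(-30 + X)))
1/(-94721 + b(-1*14)) = 1/(-94721 + (4 - 12*(-1*14)³ + 354*(-1*14)²)) = 1/(-94721 + (4 - 12*(-14)³ + 354*(-14)²)) = 1/(-94721 + (4 - 12*(-2744) + 354*196)) = 1/(-94721 + (4 + 32928 + 69384)) = 1/(-94721 + 102316) = 1/7595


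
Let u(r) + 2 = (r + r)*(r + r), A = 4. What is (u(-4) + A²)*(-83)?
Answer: -6474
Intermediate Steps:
u(r) = -2 + 4*r² (u(r) = -2 + (r + r)*(r + r) = -2 + (2*r)*(2*r) = -2 + 4*r²)
(u(-4) + A²)*(-83) = ((-2 + 4*(-4)²) + 4²)*(-83) = ((-2 + 4*16) + 16)*(-83) = ((-2 + 64) + 16)*(-83) = (62 + 16)*(-83) = 78*(-83) = -6474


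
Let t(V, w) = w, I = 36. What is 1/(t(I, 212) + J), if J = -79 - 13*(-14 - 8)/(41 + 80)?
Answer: 11/1489 ≈ 0.0073875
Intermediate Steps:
J = -843/11 (J = -79 - (-286)/121 = -79 - 13*(-2/11) = -79 + 26/11 = -843/11 ≈ -76.636)
1/(t(I, 212) + J) = 1/(212 - 843/11) = 1/(1489/11) = 11/1489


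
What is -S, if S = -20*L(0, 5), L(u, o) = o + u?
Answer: 100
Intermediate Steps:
S = -100 (S = -20*(5 + 0) = -20*5 = -100)
-S = -1*(-100) = 100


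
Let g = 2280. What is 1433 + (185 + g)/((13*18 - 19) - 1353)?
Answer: 1628289/1138 ≈ 1430.8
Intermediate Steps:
1433 + (185 + g)/((13*18 - 19) - 1353) = 1433 + (185 + 2280)/((13*18 - 19) - 1353) = 1433 + 2465/((234 - 19) - 1353) = 1433 + 2465/(215 - 1353) = 1433 + 2465/(-1138) = 1433 + 2465*(-1/1138) = 1433 - 2465/1138 = 1628289/1138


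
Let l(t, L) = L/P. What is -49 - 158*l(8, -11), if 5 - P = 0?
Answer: 1493/5 ≈ 298.60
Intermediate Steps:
P = 5 (P = 5 - 1*0 = 5 + 0 = 5)
l(t, L) = L/5
-49 - 158*l(8, -11) = -49 - 158*(-11)/5 = -49 - 158*(-11/5) = -49 + 1738/5 = 1493/5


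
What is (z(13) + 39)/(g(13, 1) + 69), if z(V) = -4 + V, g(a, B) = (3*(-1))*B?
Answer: 8/11 ≈ 0.72727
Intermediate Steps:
g(a, B) = -3*B
(z(13) + 39)/(g(13, 1) + 69) = ((-4 + 13) + 39)/(-3*1 + 69) = (9 + 39)/(-3 + 69) = 48/66 = 48*(1/66) = 8/11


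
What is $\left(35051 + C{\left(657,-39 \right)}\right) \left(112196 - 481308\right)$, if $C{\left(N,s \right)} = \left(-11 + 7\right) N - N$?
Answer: $-11725211792$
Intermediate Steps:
$C{\left(N,s \right)} = - 5 N$ ($C{\left(N,s \right)} = - 4 N - N = - 5 N$)
$\left(35051 + C{\left(657,-39 \right)}\right) \left(112196 - 481308\right) = \left(35051 - 3285\right) \left(112196 - 481308\right) = \left(35051 - 3285\right) \left(-369112\right) = 31766 \left(-369112\right) = -11725211792$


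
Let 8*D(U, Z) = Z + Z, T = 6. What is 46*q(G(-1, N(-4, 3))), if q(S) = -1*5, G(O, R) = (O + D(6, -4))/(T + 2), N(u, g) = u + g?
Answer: -230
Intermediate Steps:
N(u, g) = g + u
D(U, Z) = Z/4 (D(U, Z) = (Z + Z)/8 = (2*Z)/8 = Z/4)
G(O, R) = -⅛ + O/8 (G(O, R) = (O + (¼)*(-4))/(6 + 2) = (O - 1)/8 = (-1 + O)*(⅛) = -⅛ + O/8)
q(S) = -5
46*q(G(-1, N(-4, 3))) = 46*(-5) = -230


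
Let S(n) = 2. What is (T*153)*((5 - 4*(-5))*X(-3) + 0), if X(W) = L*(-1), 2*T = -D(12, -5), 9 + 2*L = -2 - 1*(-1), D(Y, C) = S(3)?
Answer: -19125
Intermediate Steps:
D(Y, C) = 2
L = -5 (L = -9/2 + (-2 - 1*(-1))/2 = -9/2 + (-2 + 1)/2 = -9/2 + (½)*(-1) = -9/2 - ½ = -5)
T = -1 (T = (-1*2)/2 = (½)*(-2) = -1)
X(W) = 5 (X(W) = -5*(-1) = 5)
(T*153)*((5 - 4*(-5))*X(-3) + 0) = (-1*153)*((5 - 4*(-5))*5 + 0) = -153*((5 + 20)*5 + 0) = -153*(25*5 + 0) = -153*(125 + 0) = -153*125 = -19125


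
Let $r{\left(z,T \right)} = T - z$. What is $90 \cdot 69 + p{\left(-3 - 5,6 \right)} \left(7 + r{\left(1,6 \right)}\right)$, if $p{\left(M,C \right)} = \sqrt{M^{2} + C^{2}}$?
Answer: $6330$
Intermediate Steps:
$p{\left(M,C \right)} = \sqrt{C^{2} + M^{2}}$
$90 \cdot 69 + p{\left(-3 - 5,6 \right)} \left(7 + r{\left(1,6 \right)}\right) = 90 \cdot 69 + \sqrt{6^{2} + \left(-3 - 5\right)^{2}} \left(7 + \left(6 - 1\right)\right) = 6210 + \sqrt{36 + \left(-8\right)^{2}} \left(7 + \left(6 - 1\right)\right) = 6210 + \sqrt{36 + 64} \left(7 + 5\right) = 6210 + \sqrt{100} \cdot 12 = 6210 + 10 \cdot 12 = 6210 + 120 = 6330$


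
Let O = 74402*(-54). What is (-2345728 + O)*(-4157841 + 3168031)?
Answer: 6298592587160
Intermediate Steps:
O = -4017708
(-2345728 + O)*(-4157841 + 3168031) = (-2345728 - 4017708)*(-4157841 + 3168031) = -6363436*(-989810) = 6298592587160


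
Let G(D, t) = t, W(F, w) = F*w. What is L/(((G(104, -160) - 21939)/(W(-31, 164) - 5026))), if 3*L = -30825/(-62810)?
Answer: 10388025/138803819 ≈ 0.074840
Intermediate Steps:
L = 2055/12562 (L = (-30825/(-62810))/3 = (-30825*(-1/62810))/3 = (⅓)*(6165/12562) = 2055/12562 ≈ 0.16359)
L/(((G(104, -160) - 21939)/(W(-31, 164) - 5026))) = 2055/(12562*(((-160 - 21939)/(-31*164 - 5026)))) = 2055/(12562*((-22099/(-5084 - 5026)))) = 2055/(12562*((-22099/(-10110)))) = 2055/(12562*((-22099*(-1/10110)))) = 2055/(12562*(22099/10110)) = (2055/12562)*(10110/22099) = 10388025/138803819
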